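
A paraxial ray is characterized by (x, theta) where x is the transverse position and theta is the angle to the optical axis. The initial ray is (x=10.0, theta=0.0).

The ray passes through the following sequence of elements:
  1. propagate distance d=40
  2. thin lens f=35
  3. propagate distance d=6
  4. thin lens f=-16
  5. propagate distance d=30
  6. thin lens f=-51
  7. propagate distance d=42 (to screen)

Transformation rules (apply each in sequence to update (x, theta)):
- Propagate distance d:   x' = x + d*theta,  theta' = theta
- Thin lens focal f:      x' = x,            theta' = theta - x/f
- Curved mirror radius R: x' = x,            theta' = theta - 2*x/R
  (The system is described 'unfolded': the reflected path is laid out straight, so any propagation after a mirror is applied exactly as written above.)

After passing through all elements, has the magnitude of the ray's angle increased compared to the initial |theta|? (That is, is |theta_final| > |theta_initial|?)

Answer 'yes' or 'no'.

Answer: yes

Derivation:
Initial: x=10.0000 theta=0.0000
After 1 (propagate distance d=40): x=10.0000 theta=0.0000
After 2 (thin lens f=35): x=10.0000 theta=-2/7 (≈-0.2857)
After 3 (propagate distance d=6): x=58/7 (≈8.2857) theta=-2/7 (≈-0.2857)
After 4 (thin lens f=-16): x=58/7 (≈8.2857) theta=13/56 (≈0.2321)
After 5 (propagate distance d=30): x=15.2500 theta=13/56 (≈0.2321)
After 6 (thin lens f=-51): x=15.2500 theta=1517/2856 (≈0.5312)
After 7 (propagate distance d=42 (to screen)): x=1277/34 (≈37.5588) theta=1517/2856 (≈0.5312)
|theta_initial|=0.0000 |theta_final|=1517/2856 (≈0.5312) -> increased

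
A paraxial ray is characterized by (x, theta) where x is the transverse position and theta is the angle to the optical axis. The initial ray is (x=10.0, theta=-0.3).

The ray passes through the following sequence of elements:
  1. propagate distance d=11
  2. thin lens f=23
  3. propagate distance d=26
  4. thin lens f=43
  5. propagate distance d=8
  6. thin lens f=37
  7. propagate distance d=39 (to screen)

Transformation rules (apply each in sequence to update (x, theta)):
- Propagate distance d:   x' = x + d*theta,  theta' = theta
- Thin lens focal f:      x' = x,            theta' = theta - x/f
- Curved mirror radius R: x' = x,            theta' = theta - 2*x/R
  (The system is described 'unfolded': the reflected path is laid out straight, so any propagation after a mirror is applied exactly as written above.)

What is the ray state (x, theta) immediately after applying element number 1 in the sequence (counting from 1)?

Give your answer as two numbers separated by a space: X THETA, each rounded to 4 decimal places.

Answer: 6.7000 -0.3000

Derivation:
Initial: x=10.0000 theta=-0.3000
After 1 (propagate distance d=11): x=6.7000 theta=-0.3000
Rounded to 4 decimal places: x = 6.7000, theta = -0.3000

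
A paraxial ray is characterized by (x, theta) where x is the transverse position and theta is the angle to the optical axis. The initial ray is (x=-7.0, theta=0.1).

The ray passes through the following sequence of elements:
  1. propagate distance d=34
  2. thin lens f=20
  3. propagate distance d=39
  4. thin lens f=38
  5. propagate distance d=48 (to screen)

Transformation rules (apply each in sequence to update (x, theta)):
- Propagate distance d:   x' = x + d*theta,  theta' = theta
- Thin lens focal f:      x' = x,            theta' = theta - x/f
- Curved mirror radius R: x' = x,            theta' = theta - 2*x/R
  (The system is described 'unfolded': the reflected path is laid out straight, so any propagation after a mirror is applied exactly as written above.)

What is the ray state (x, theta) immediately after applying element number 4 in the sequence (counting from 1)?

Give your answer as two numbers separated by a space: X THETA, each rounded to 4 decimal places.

Answer: 7.3200 0.0874

Derivation:
Initial: x=-7.0000 theta=0.1000
After 1 (propagate distance d=34): x=-3.6000 theta=0.1000
After 2 (thin lens f=20): x=-3.6000 theta=0.2800
After 3 (propagate distance d=39): x=7.3200 theta=0.2800
After 4 (thin lens f=38): x=7.3200 theta=83/950 (≈0.0874)
Rounded to 4 decimal places: x = 7.3200, theta = 0.0874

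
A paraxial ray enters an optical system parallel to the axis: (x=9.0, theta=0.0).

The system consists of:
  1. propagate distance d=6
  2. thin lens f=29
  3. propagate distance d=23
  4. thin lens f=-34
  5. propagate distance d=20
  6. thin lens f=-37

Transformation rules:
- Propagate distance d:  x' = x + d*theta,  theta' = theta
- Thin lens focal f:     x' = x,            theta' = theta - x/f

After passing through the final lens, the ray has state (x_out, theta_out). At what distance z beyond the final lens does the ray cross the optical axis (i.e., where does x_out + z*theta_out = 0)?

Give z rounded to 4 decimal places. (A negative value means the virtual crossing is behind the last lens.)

Answer: -9.4626

Derivation:
Initial: x=9.0000 theta=0.0000
After 1 (propagate distance d=6): x=9.0000 theta=0.0000
After 2 (thin lens f=29): x=9.0000 theta=-9/29 (≈-0.3103)
After 3 (propagate distance d=23): x=54/29 (≈1.8621) theta=-9/29 (≈-0.3103)
After 4 (thin lens f=-34): x=54/29 (≈1.8621) theta=-126/493 (≈-0.2556)
After 5 (propagate distance d=20): x=-1602/493 (≈-3.2495) theta=-126/493 (≈-0.2556)
After 6 (thin lens f=-37): x=-1602/493 (≈-3.2495) theta=-216/629 (≈-0.3434)
z_focus = -x_out/theta_out = -(-1602/493)/(-216/629) = -3293/348 ≈ -9.4626
Rounded to 4 decimal places: z = -9.4626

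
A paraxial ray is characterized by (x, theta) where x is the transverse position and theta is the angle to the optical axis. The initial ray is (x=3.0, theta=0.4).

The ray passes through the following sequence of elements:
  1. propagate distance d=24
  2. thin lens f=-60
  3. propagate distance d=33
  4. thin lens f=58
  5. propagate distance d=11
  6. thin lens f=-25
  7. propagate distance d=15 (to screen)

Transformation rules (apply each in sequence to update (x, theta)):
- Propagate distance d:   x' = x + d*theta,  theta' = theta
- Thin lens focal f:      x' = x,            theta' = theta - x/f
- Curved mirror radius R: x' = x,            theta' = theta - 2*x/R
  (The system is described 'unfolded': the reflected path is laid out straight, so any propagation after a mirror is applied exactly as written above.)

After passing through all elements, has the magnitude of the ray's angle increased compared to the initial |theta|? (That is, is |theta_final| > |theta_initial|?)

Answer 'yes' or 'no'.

Initial: x=3.0000 theta=0.4000
After 1 (propagate distance d=24): x=12.6000 theta=0.4000
After 2 (thin lens f=-60): x=12.6000 theta=0.6100
After 3 (propagate distance d=33): x=32.7300 theta=0.6100
After 4 (thin lens f=58): x=32.7300 theta=53/1160 (≈0.0457)
After 5 (propagate distance d=11): x=192749/5800 (≈33.2326) theta=53/1160 (≈0.0457)
After 6 (thin lens f=-25): x=192749/5800 (≈33.2326) theta=99687/72500 (≈1.3750)
After 7 (propagate distance d=15 (to screen)): x=1561867/29000 (≈53.8575) theta=99687/72500 (≈1.3750)
|theta_initial|=0.4000 |theta_final|=99687/72500 (≈1.3750) -> increased

Answer: yes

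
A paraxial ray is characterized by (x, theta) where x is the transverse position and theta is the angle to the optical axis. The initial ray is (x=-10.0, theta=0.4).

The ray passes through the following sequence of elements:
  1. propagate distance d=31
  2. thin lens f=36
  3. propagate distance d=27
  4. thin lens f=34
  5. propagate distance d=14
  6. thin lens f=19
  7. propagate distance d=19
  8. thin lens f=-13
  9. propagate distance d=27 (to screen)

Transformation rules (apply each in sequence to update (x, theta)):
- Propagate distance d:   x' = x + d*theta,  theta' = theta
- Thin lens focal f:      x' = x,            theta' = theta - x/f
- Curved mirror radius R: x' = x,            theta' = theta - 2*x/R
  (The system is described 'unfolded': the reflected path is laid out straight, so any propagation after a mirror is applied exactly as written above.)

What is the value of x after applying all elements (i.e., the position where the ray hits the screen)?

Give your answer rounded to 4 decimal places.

Answer: -16.3286

Derivation:
Initial: x=-10.0000 theta=0.4000
After 1 (propagate distance d=31): x=2.4000 theta=0.4000
After 2 (thin lens f=36): x=2.4000 theta=1/3 (≈0.3333)
After 3 (propagate distance d=27): x=11.4000 theta=1/3 (≈0.3333)
After 4 (thin lens f=34): x=11.4000 theta=-1/510 (≈-0.0020)
After 5 (propagate distance d=14): x=580/51 (≈11.3725) theta=-1/510 (≈-0.0020)
After 6 (thin lens f=19): x=580/51 (≈11.3725) theta=-5819/9690 (≈-0.6005)
After 7 (propagate distance d=19): x=-19/510 (≈-0.0373) theta=-5819/9690 (≈-0.6005)
After 8 (thin lens f=-13): x=-19/510 (≈-0.0373) theta=-12668/20995 (≈-0.6034)
After 9 (propagate distance d=27 (to screen)): x=-2056909/125970 (≈-16.3286) theta=-12668/20995 (≈-0.6034)
Rounded to 4 decimal places: x = -16.3286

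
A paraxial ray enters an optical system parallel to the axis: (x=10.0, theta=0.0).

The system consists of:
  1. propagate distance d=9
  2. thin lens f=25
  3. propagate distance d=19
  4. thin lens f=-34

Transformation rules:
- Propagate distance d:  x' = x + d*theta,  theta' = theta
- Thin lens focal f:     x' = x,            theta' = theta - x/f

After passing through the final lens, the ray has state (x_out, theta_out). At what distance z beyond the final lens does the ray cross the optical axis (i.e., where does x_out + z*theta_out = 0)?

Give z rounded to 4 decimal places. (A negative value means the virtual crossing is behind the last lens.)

Initial: x=10.0000 theta=0.0000
After 1 (propagate distance d=9): x=10.0000 theta=0.0000
After 2 (thin lens f=25): x=10.0000 theta=-0.4000
After 3 (propagate distance d=19): x=2.4000 theta=-0.4000
After 4 (thin lens f=-34): x=2.4000 theta=-28/85 (≈-0.3294)
z_focus = -x_out/theta_out = -(2.4000)/(-28/85) = 51/7 ≈ 7.2857
Rounded to 4 decimal places: z = 7.2857

Answer: 7.2857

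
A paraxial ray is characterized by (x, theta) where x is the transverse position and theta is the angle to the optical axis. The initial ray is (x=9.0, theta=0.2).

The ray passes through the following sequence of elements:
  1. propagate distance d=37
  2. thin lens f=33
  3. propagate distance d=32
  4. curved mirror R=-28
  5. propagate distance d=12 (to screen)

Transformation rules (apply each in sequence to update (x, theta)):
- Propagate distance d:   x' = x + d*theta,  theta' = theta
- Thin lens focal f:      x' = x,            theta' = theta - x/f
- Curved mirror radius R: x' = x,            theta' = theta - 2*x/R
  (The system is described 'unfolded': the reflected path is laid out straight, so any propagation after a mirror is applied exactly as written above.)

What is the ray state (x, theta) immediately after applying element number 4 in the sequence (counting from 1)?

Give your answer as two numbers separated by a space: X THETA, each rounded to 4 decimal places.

Initial: x=9.0000 theta=0.2000
After 1 (propagate distance d=37): x=16.4000 theta=0.2000
After 2 (thin lens f=33): x=16.4000 theta=-49/165 (≈-0.2970)
After 3 (propagate distance d=32): x=1138/165 (≈6.8970) theta=-49/165 (≈-0.2970)
After 4 (curved mirror R=-28): x=1138/165 (≈6.8970) theta=226/1155 (≈0.1957)
Rounded to 4 decimal places: x = 6.8970, theta = 0.1957

Answer: 6.8970 0.1957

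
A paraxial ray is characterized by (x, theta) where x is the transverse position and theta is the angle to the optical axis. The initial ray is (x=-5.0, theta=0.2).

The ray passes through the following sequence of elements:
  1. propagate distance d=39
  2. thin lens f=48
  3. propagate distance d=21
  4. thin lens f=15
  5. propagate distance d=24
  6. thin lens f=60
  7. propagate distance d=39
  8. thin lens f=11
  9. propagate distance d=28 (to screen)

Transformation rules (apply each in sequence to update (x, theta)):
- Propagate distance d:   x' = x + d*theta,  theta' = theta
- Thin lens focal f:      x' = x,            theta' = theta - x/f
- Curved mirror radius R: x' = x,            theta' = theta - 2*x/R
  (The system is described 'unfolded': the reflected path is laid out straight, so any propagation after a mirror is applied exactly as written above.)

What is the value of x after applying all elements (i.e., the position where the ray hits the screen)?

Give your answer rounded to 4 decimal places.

Initial: x=-5.0000 theta=0.2000
After 1 (propagate distance d=39): x=2.8000 theta=0.2000
After 2 (thin lens f=48): x=2.8000 theta=17/120 (≈0.1417)
After 3 (propagate distance d=21): x=5.7750 theta=17/120 (≈0.1417)
After 4 (thin lens f=15): x=5.7750 theta=-73/300 (≈-0.2433)
After 5 (propagate distance d=24): x=-0.0650 theta=-73/300 (≈-0.2433)
After 6 (thin lens f=60): x=-0.0650 theta=-969/4000 (≈-0.2423)
After 7 (propagate distance d=39): x=-38051/4000 (≈-9.5128) theta=-969/4000 (≈-0.2423)
After 8 (thin lens f=11): x=-38051/4000 (≈-9.5128) theta=856/1375 (≈0.6225)
After 9 (propagate distance d=28 (to screen)): x=69683/8800 (≈7.9185) theta=856/1375 (≈0.6225)
Rounded to 4 decimal places: x = 7.9185

Answer: 7.9185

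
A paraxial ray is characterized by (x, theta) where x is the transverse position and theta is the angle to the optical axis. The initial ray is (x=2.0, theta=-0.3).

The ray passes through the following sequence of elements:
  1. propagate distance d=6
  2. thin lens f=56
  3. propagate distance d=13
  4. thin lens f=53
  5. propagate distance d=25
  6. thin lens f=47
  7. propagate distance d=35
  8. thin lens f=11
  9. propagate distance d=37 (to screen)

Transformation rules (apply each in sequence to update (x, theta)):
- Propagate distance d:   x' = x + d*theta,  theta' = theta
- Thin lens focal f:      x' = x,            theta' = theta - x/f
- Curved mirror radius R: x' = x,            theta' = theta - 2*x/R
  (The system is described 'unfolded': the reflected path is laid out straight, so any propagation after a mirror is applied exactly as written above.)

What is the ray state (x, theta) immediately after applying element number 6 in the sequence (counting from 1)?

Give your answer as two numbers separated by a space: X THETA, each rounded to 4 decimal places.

Initial: x=2.0000 theta=-0.3000
After 1 (propagate distance d=6): x=0.2000 theta=-0.3000
After 2 (thin lens f=56): x=0.2000 theta=-17/56 (≈-0.3036)
After 3 (propagate distance d=13): x=-1049/280 (≈-3.7464) theta=-17/56 (≈-0.3036)
After 4 (thin lens f=53): x=-1049/280 (≈-3.7464) theta=-432/1855 (≈-0.2329)
After 5 (propagate distance d=25): x=-141997/14840 (≈-9.5685) theta=-432/1855 (≈-0.2329)
After 6 (thin lens f=47): x=-141997/14840 (≈-9.5685) theta=-4087/139496 (≈-0.0293)
Rounded to 4 decimal places: x = -9.5685, theta = -0.0293

Answer: -9.5685 -0.0293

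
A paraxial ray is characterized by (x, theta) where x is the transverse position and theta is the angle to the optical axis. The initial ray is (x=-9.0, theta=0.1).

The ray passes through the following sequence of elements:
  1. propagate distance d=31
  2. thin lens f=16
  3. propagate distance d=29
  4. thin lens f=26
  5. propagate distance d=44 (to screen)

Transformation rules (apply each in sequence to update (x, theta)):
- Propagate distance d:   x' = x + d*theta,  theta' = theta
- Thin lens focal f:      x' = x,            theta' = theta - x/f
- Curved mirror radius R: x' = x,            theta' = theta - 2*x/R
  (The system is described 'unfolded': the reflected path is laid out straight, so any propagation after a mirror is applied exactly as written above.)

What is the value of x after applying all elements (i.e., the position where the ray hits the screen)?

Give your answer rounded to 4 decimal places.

Initial: x=-9.0000 theta=0.1000
After 1 (propagate distance d=31): x=-5.9000 theta=0.1000
After 2 (thin lens f=16): x=-5.9000 theta=15/32 (≈0.4688)
After 3 (propagate distance d=29): x=1231/160 (≈7.6938) theta=15/32 (≈0.4688)
After 4 (thin lens f=26): x=1231/160 (≈7.6938) theta=719/4160 (≈0.1728)
After 5 (propagate distance d=44 (to screen)): x=31821/2080 (≈15.2986) theta=719/4160 (≈0.1728)
Rounded to 4 decimal places: x = 15.2986

Answer: 15.2986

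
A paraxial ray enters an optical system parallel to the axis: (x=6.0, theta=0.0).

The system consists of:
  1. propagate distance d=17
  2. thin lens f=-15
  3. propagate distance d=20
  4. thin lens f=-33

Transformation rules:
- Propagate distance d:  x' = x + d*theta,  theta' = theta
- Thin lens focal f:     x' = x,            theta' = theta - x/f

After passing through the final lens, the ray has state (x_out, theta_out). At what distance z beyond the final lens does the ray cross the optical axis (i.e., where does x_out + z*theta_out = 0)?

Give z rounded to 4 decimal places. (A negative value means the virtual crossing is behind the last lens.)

Answer: -16.9853

Derivation:
Initial: x=6.0000 theta=0.0000
After 1 (propagate distance d=17): x=6.0000 theta=0.0000
After 2 (thin lens f=-15): x=6.0000 theta=0.4000
After 3 (propagate distance d=20): x=14.0000 theta=0.4000
After 4 (thin lens f=-33): x=14.0000 theta=136/165 (≈0.8242)
z_focus = -x_out/theta_out = -(14.0000)/(136/165) = -1155/68 ≈ -16.9853
Rounded to 4 decimal places: z = -16.9853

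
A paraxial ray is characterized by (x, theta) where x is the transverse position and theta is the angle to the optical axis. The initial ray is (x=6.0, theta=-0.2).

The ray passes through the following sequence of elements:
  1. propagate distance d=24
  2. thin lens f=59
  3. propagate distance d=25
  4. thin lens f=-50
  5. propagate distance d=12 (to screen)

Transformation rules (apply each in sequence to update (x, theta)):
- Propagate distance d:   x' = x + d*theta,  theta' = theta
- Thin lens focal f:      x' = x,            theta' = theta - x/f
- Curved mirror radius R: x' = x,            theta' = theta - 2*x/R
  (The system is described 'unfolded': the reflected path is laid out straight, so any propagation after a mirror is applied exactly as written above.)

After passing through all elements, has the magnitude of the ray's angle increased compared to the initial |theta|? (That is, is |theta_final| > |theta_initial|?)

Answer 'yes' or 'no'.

Answer: yes

Derivation:
Initial: x=6.0000 theta=-0.2000
After 1 (propagate distance d=24): x=1.2000 theta=-0.2000
After 2 (thin lens f=59): x=1.2000 theta=-13/59 (≈-0.2203)
After 3 (propagate distance d=25): x=-1271/295 (≈-4.3085) theta=-13/59 (≈-0.2203)
After 4 (thin lens f=-50): x=-1271/295 (≈-4.3085) theta=-4521/14750 (≈-0.3065)
After 5 (propagate distance d=12 (to screen)): x=-58901/7375 (≈-7.9866) theta=-4521/14750 (≈-0.3065)
|theta_initial|=0.2000 |theta_final|=4521/14750 (≈0.3065) -> increased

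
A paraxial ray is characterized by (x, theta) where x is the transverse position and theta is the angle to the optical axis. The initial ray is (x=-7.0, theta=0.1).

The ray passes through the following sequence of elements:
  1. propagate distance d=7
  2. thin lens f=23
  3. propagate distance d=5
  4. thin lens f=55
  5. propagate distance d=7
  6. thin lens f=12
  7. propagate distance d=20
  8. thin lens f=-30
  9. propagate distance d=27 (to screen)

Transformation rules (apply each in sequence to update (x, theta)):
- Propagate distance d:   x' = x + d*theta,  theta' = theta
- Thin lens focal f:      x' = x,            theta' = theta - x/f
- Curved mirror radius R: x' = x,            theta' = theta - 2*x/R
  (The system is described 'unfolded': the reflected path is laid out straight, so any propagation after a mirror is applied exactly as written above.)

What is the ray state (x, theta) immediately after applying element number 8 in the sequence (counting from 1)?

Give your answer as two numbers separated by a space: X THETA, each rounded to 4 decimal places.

Initial: x=-7.0000 theta=0.1000
After 1 (propagate distance d=7): x=-6.3000 theta=0.1000
After 2 (thin lens f=23): x=-6.3000 theta=43/115 (≈0.3739)
After 3 (propagate distance d=5): x=-1019/230 (≈-4.4304) theta=43/115 (≈0.3739)
After 4 (thin lens f=55): x=-1019/230 (≈-4.4304) theta=5749/12650 (≈0.4545)
After 5 (propagate distance d=7): x=-7901/6325 (≈-1.2492) theta=5749/12650 (≈0.4545)
After 6 (thin lens f=12): x=-7901/6325 (≈-1.2492) theta=8479/15180 (≈0.5586)
After 7 (propagate distance d=20): x=188272/18975 (≈9.9221) theta=8479/15180 (≈0.5586)
After 8 (thin lens f=-30): x=188272/18975 (≈9.9221) theta=1012469/1138500 (≈0.8893)
Rounded to 4 decimal places: x = 9.9221, theta = 0.8893

Answer: 9.9221 0.8893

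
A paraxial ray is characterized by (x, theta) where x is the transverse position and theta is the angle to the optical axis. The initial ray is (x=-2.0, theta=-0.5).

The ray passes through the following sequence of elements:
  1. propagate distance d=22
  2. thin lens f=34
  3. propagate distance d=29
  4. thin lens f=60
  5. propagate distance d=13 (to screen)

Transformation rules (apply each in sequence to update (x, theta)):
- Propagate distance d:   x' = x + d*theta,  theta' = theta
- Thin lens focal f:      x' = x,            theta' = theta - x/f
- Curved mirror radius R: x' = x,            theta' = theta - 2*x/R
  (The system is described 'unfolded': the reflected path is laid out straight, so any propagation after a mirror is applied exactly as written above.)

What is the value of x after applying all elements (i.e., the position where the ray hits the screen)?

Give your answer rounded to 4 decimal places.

Answer: -14.3853

Derivation:
Initial: x=-2.0000 theta=-0.5000
After 1 (propagate distance d=22): x=-13.0000 theta=-0.5000
After 2 (thin lens f=34): x=-13.0000 theta=-2/17 (≈-0.1176)
After 3 (propagate distance d=29): x=-279/17 (≈-16.4118) theta=-2/17 (≈-0.1176)
After 4 (thin lens f=60): x=-279/17 (≈-16.4118) theta=53/340 (≈0.1559)
After 5 (propagate distance d=13 (to screen)): x=-4891/340 (≈-14.3853) theta=53/340 (≈0.1559)
Rounded to 4 decimal places: x = -14.3853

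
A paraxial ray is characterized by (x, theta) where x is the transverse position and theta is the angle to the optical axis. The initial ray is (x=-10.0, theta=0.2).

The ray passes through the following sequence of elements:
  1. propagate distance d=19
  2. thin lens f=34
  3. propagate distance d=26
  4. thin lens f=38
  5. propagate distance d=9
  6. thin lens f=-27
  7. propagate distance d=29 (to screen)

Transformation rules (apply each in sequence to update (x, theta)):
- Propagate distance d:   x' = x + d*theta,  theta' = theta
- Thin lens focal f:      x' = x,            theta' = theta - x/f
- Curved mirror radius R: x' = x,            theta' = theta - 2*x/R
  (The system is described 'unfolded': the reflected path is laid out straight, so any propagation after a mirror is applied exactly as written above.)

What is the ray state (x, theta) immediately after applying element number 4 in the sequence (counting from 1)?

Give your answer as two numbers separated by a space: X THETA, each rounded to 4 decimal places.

Initial: x=-10.0000 theta=0.2000
After 1 (propagate distance d=19): x=-6.2000 theta=0.2000
After 2 (thin lens f=34): x=-6.2000 theta=13/34 (≈0.3824)
After 3 (propagate distance d=26): x=318/85 (≈3.7412) theta=13/34 (≈0.3824)
After 4 (thin lens f=38): x=318/85 (≈3.7412) theta=917/3230 (≈0.2839)
Rounded to 4 decimal places: x = 3.7412, theta = 0.2839

Answer: 3.7412 0.2839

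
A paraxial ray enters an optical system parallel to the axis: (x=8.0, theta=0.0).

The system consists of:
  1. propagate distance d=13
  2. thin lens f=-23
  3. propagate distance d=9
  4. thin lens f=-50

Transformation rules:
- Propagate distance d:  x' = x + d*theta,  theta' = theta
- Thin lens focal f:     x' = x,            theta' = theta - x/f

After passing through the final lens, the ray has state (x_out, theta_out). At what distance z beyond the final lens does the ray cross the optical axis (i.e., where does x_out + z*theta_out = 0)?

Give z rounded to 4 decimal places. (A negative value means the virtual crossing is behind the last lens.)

Initial: x=8.0000 theta=0.0000
After 1 (propagate distance d=13): x=8.0000 theta=0.0000
After 2 (thin lens f=-23): x=8.0000 theta=8/23 (≈0.3478)
After 3 (propagate distance d=9): x=256/23 (≈11.1304) theta=8/23 (≈0.3478)
After 4 (thin lens f=-50): x=256/23 (≈11.1304) theta=328/575 (≈0.5704)
z_focus = -x_out/theta_out = -(256/23)/(328/575) = -800/41 ≈ -19.5122
Rounded to 4 decimal places: z = -19.5122

Answer: -19.5122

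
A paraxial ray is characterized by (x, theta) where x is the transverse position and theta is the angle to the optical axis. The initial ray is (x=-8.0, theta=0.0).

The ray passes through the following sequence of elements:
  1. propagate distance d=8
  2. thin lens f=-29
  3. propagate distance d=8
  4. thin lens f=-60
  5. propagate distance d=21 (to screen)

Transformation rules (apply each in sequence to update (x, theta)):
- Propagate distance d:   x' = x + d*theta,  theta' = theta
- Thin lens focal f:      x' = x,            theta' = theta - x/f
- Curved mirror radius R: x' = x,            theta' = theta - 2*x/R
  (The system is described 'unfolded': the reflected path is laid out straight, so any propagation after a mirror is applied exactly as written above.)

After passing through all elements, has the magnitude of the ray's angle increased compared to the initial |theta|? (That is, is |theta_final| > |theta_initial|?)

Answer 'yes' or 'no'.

Answer: yes

Derivation:
Initial: x=-8.0000 theta=0.0000
After 1 (propagate distance d=8): x=-8.0000 theta=0.0000
After 2 (thin lens f=-29): x=-8.0000 theta=-8/29 (≈-0.2759)
After 3 (propagate distance d=8): x=-296/29 (≈-10.2069) theta=-8/29 (≈-0.2759)
After 4 (thin lens f=-60): x=-296/29 (≈-10.2069) theta=-194/435 (≈-0.4460)
After 5 (propagate distance d=21 (to screen)): x=-2838/145 (≈-19.5724) theta=-194/435 (≈-0.4460)
|theta_initial|=0.0000 |theta_final|=194/435 (≈0.4460) -> increased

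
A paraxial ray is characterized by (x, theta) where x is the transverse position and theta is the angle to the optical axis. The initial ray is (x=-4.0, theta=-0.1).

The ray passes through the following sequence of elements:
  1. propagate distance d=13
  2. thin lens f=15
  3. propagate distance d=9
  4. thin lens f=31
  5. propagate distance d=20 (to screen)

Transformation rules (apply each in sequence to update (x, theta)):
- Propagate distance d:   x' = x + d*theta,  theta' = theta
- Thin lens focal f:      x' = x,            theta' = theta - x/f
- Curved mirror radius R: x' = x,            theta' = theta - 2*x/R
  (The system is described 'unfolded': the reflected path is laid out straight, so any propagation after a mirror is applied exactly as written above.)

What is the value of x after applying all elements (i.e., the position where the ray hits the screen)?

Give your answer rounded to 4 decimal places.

Answer: 3.9951

Derivation:
Initial: x=-4.0000 theta=-0.1000
After 1 (propagate distance d=13): x=-5.3000 theta=-0.1000
After 2 (thin lens f=15): x=-5.3000 theta=19/75 (≈0.2533)
After 3 (propagate distance d=9): x=-3.0200 theta=19/75 (≈0.2533)
After 4 (thin lens f=31): x=-3.0200 theta=1631/4650 (≈0.3508)
After 5 (propagate distance d=20 (to screen)): x=18577/4650 (≈3.9951) theta=1631/4650 (≈0.3508)
Rounded to 4 decimal places: x = 3.9951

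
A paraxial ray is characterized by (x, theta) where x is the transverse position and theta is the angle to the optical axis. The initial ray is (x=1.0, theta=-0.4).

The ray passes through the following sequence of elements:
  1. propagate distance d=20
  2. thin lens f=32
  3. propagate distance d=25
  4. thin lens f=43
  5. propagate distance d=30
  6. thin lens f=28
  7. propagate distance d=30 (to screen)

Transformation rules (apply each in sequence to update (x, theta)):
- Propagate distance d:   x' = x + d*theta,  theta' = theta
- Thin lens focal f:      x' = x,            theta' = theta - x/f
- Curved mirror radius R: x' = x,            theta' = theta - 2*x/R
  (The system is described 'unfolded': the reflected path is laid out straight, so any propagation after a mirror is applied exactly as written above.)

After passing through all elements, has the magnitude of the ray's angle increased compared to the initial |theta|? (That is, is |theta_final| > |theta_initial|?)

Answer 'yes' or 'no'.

Answer: yes

Derivation:
Initial: x=1.0000 theta=-0.4000
After 1 (propagate distance d=20): x=-7.0000 theta=-0.4000
After 2 (thin lens f=32): x=-7.0000 theta=-29/160 (≈-0.1813)
After 3 (propagate distance d=25): x=-369/32 (≈-11.5313) theta=-29/160 (≈-0.1813)
After 4 (thin lens f=43): x=-369/32 (≈-11.5313) theta=299/3440 (≈0.0869)
After 5 (propagate distance d=30): x=-12279/1376 (≈-8.9237) theta=299/3440 (≈0.0869)
After 6 (thin lens f=28): x=-12279/1376 (≈-8.9237) theta=78139/192640 (≈0.4056)
After 7 (propagate distance d=30 (to screen)): x=62511/19264 (≈3.2450) theta=78139/192640 (≈0.4056)
|theta_initial|=0.4000 |theta_final|=78139/192640 (≈0.4056) -> increased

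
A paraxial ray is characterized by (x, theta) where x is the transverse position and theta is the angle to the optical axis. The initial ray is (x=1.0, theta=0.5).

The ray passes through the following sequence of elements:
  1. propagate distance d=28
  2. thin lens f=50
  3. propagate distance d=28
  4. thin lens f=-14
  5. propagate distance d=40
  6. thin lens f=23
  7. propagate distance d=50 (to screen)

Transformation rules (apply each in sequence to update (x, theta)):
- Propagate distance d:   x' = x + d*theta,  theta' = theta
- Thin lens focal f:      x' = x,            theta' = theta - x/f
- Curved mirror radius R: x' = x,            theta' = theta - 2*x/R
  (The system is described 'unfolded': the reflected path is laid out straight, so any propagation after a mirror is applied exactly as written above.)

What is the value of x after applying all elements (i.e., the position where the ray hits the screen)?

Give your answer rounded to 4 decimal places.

Initial: x=1.0000 theta=0.5000
After 1 (propagate distance d=28): x=15.0000 theta=0.5000
After 2 (thin lens f=50): x=15.0000 theta=0.2000
After 3 (propagate distance d=28): x=20.6000 theta=0.2000
After 4 (thin lens f=-14): x=20.6000 theta=117/70 (≈1.6714)
After 5 (propagate distance d=40): x=3061/35 (≈87.4571) theta=117/70 (≈1.6714)
After 6 (thin lens f=23): x=3061/35 (≈87.4571) theta=-3431/1610 (≈-2.1311)
After 7 (propagate distance d=50 (to screen)): x=-2196/115 (≈-19.0957) theta=-3431/1610 (≈-2.1311)
Rounded to 4 decimal places: x = -19.0957

Answer: -19.0957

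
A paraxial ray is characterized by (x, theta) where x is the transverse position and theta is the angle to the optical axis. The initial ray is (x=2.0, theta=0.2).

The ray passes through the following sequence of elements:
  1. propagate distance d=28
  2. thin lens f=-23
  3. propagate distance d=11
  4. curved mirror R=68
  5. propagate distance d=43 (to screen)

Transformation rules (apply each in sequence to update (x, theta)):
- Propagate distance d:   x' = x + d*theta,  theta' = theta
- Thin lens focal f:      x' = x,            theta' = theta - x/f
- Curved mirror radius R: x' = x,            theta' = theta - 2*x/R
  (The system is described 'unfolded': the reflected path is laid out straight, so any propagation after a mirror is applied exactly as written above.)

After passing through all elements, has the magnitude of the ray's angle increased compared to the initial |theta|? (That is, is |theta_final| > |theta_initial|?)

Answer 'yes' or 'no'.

Initial: x=2.0000 theta=0.2000
After 1 (propagate distance d=28): x=7.6000 theta=0.2000
After 2 (thin lens f=-23): x=7.6000 theta=61/115 (≈0.5304)
After 3 (propagate distance d=11): x=309/23 (≈13.4348) theta=61/115 (≈0.5304)
After 4 (curved mirror R=68): x=309/23 (≈13.4348) theta=23/170 (≈0.1353)
After 5 (propagate distance d=43 (to screen)): x=75277/3910 (≈19.2524) theta=23/170 (≈0.1353)
|theta_initial|=0.2000 |theta_final|=23/170 (≈0.1353) -> not increased

Answer: no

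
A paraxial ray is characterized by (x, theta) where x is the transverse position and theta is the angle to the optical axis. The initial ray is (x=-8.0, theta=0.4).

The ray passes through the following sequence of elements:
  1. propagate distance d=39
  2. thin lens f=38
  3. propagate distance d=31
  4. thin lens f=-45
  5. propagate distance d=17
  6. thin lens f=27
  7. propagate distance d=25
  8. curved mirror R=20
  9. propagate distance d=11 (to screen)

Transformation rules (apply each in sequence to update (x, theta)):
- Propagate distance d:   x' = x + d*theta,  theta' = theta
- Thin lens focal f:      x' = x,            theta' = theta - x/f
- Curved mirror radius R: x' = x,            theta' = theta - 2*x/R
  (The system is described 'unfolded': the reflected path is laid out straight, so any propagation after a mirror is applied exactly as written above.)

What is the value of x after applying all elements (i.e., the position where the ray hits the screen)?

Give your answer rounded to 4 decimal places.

Answer: -4.9907

Derivation:
Initial: x=-8.0000 theta=0.4000
After 1 (propagate distance d=39): x=7.6000 theta=0.4000
After 2 (thin lens f=38): x=7.6000 theta=0.2000
After 3 (propagate distance d=31): x=13.8000 theta=0.2000
After 4 (thin lens f=-45): x=13.8000 theta=38/75 (≈0.5067)
After 5 (propagate distance d=17): x=1681/75 (≈22.4133) theta=38/75 (≈0.5067)
After 6 (thin lens f=27): x=1681/75 (≈22.4133) theta=-131/405 (≈-0.3235)
After 7 (propagate distance d=25): x=29012/2025 (≈14.3269) theta=-131/405 (≈-0.3235)
After 8 (curved mirror R=20): x=29012/2025 (≈14.3269) theta=-5927/3375 (≈-1.7561)
After 9 (propagate distance d=11 (to screen)): x=-50531/10125 (≈-4.9907) theta=-5927/3375 (≈-1.7561)
Rounded to 4 decimal places: x = -4.9907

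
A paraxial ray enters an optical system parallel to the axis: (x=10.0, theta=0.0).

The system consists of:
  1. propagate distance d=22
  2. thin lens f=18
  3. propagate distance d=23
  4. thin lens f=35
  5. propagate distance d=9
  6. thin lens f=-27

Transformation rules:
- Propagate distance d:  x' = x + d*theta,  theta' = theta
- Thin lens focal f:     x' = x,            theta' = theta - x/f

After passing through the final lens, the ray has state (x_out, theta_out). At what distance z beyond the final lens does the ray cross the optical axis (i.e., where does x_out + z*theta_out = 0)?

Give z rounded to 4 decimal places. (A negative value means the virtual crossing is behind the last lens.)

Answer: -9.5737

Derivation:
Initial: x=10.0000 theta=0.0000
After 1 (propagate distance d=22): x=10.0000 theta=0.0000
After 2 (thin lens f=18): x=10.0000 theta=-5/9 (≈-0.5556)
After 3 (propagate distance d=23): x=-25/9 (≈-2.7778) theta=-5/9 (≈-0.5556)
After 4 (thin lens f=35): x=-25/9 (≈-2.7778) theta=-10/21 (≈-0.4762)
After 5 (propagate distance d=9): x=-445/63 (≈-7.0635) theta=-10/21 (≈-0.4762)
After 6 (thin lens f=-27): x=-445/63 (≈-7.0635) theta=-1255/1701 (≈-0.7378)
z_focus = -x_out/theta_out = -(-445/63)/(-1255/1701) = -2403/251 ≈ -9.5737
Rounded to 4 decimal places: z = -9.5737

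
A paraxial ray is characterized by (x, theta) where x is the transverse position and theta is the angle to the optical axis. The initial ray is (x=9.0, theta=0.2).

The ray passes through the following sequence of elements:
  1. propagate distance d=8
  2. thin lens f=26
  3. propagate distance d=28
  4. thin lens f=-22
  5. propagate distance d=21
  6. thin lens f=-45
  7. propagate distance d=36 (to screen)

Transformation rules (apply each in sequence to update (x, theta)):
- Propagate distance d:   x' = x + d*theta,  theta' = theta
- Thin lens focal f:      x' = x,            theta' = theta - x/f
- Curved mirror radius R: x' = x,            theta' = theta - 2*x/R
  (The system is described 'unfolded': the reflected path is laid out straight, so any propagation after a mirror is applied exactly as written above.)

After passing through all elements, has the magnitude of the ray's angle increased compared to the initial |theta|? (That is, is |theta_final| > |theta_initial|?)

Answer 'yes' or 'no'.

Initial: x=9.0000 theta=0.2000
After 1 (propagate distance d=8): x=10.6000 theta=0.2000
After 2 (thin lens f=26): x=10.6000 theta=-27/130 (≈-0.2077)
After 3 (propagate distance d=28): x=311/65 (≈4.7846) theta=-27/130 (≈-0.2077)
After 4 (thin lens f=-22): x=311/65 (≈4.7846) theta=7/715 (≈0.0098)
After 5 (propagate distance d=21): x=3568/715 (≈4.9902) theta=7/715 (≈0.0098)
After 6 (thin lens f=-45): x=3568/715 (≈4.9902) theta=353/2925 (≈0.1207)
After 7 (propagate distance d=36 (to screen)): x=33372/3575 (≈9.3348) theta=353/2925 (≈0.1207)
|theta_initial|=0.2000 |theta_final|=353/2925 (≈0.1207) -> not increased

Answer: no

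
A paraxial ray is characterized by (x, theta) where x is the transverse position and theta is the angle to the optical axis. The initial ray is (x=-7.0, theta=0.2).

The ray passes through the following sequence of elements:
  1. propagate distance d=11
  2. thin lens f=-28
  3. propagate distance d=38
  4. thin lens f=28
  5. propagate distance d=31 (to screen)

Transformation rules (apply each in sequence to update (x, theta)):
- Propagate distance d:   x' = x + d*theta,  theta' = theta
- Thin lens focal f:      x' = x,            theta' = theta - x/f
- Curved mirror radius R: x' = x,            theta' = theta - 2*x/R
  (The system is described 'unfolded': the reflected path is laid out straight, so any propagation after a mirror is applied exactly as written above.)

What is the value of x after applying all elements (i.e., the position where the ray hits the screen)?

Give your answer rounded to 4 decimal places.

Initial: x=-7.0000 theta=0.2000
After 1 (propagate distance d=11): x=-4.8000 theta=0.2000
After 2 (thin lens f=-28): x=-4.8000 theta=1/35 (≈0.0286)
After 3 (propagate distance d=38): x=-26/7 (≈-3.7143) theta=1/35 (≈0.0286)
After 4 (thin lens f=28): x=-26/7 (≈-3.7143) theta=79/490 (≈0.1612)
After 5 (propagate distance d=31 (to screen)): x=629/490 (≈1.2837) theta=79/490 (≈0.1612)
Rounded to 4 decimal places: x = 1.2837

Answer: 1.2837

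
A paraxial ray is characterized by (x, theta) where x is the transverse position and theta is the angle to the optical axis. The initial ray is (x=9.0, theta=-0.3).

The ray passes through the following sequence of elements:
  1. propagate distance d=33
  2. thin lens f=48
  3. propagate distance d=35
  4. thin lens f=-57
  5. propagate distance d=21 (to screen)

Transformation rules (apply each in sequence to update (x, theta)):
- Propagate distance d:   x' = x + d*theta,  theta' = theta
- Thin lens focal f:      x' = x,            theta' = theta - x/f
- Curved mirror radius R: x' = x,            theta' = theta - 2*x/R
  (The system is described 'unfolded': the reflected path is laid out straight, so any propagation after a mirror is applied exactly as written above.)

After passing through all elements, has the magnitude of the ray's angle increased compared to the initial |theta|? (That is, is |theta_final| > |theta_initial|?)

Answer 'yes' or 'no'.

Initial: x=9.0000 theta=-0.3000
After 1 (propagate distance d=33): x=-0.9000 theta=-0.3000
After 2 (thin lens f=48): x=-0.9000 theta=-9/32 (≈-0.2813)
After 3 (propagate distance d=35): x=-1719/160 (≈-10.7438) theta=-9/32 (≈-0.2813)
After 4 (thin lens f=-57): x=-1719/160 (≈-10.7438) theta=-357/760 (≈-0.4697)
After 5 (propagate distance d=21 (to screen)): x=-62649/3040 (≈-20.6082) theta=-357/760 (≈-0.4697)
|theta_initial|=0.3000 |theta_final|=357/760 (≈0.4697) -> increased

Answer: yes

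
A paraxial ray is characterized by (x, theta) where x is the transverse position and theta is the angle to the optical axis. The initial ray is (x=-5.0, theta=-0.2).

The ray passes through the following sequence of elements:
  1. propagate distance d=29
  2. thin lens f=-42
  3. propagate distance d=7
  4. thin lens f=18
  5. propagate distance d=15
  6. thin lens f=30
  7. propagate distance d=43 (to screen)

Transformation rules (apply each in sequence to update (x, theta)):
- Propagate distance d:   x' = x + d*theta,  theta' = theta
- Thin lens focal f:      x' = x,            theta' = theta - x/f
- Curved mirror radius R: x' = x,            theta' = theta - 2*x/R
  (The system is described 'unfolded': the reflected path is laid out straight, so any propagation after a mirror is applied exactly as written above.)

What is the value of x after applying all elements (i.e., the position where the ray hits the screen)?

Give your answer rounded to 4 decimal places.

Answer: 17.7698

Derivation:
Initial: x=-5.0000 theta=-0.2000
After 1 (propagate distance d=29): x=-10.8000 theta=-0.2000
After 2 (thin lens f=-42): x=-10.8000 theta=-16/35 (≈-0.4571)
After 3 (propagate distance d=7): x=-14.0000 theta=-16/35 (≈-0.4571)
After 4 (thin lens f=18): x=-14.0000 theta=101/315 (≈0.3206)
After 5 (propagate distance d=15): x=-193/21 (≈-9.1905) theta=101/315 (≈0.3206)
After 6 (thin lens f=30): x=-193/21 (≈-9.1905) theta=79/126 (≈0.6270)
After 7 (propagate distance d=43 (to screen)): x=2239/126 (≈17.7698) theta=79/126 (≈0.6270)
Rounded to 4 decimal places: x = 17.7698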